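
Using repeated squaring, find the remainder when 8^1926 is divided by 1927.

8^1 ≡ 8 (mod 1927)
8^2 ≡ 8^2 = 64 ≡ 64 (mod 1927)
8^4 ≡ 64^2 = 4096 ≡ 242 (mod 1927)
8^8 ≡ 242^2 = 58564 ≡ 754 (mod 1927)
8^16 ≡ 754^2 = 568516 ≡ 51 (mod 1927)
8^32 ≡ 51^2 = 2601 ≡ 674 (mod 1927)
8^64 ≡ 674^2 = 454276 ≡ 1431 (mod 1927)
8^128 ≡ 1431^2 = 2047761 ≡ 1287 (mod 1927)
8^256 ≡ 1287^2 = 1656369 ≡ 1076 (mod 1927)
8^512 ≡ 1076^2 = 1157776 ≡ 1576 (mod 1927)
8^1024 ≡ 1576^2 = 2483776 ≡ 1800 (mod 1927)
1926 = 1024 + 512 + 256 + 128 + 4 + 2 in binary powers of 2.
So 8^1926 ≡ 1800 · 1576 · 1076 · 1287 · 242 · 64 ≡ 1630 (mod 1927).
Since 1630 ≠ 1, base 8 is a Fermat witness: 1927 is composite.

1630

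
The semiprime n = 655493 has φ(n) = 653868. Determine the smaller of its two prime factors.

739

φ(n) = (p−1)(q−1) = n − (p+q) + 1, so p + q = 655493 − 653868 + 1 = 1626.
p and q are the roots of t² − 1626t + 655493 = 0.
Discriminant: 1626² − 4·655493 = 2643876 − 2621972 = 21904; √21904 = 148.
q = (1626 − 148)/2 = 739, p = (1626 + 148)/2 = 887.
Check: 739 · 887 = 655493.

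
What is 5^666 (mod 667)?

169

5^1 ≡ 5 (mod 667)
5^2 ≡ 5^2 = 25 ≡ 25 (mod 667)
5^4 ≡ 25^2 = 625 ≡ 625 (mod 667)
5^8 ≡ 625^2 = 390625 ≡ 430 (mod 667)
5^16 ≡ 430^2 = 184900 ≡ 141 (mod 667)
5^32 ≡ 141^2 = 19881 ≡ 538 (mod 667)
5^64 ≡ 538^2 = 289444 ≡ 633 (mod 667)
5^128 ≡ 633^2 = 400689 ≡ 489 (mod 667)
5^256 ≡ 489^2 = 239121 ≡ 335 (mod 667)
5^512 ≡ 335^2 = 112225 ≡ 169 (mod 667)
666 = 512 + 128 + 16 + 8 + 2 in binary powers of 2.
So 5^666 ≡ 169 · 489 · 141 · 430 · 25 ≡ 169 (mod 667).
Since 169 ≠ 1, base 5 is a Fermat witness: 667 is composite.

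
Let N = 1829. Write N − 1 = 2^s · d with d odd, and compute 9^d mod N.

1405

1829 − 1 = 1828 = 2^2 · 457, so d = 457.
9^1 ≡ 9 (mod 1829)
9^2 ≡ 9^2 = 81 ≡ 81 (mod 1829)
9^4 ≡ 81^2 = 6561 ≡ 1074 (mod 1829)
9^8 ≡ 1074^2 = 1153476 ≡ 1206 (mod 1829)
9^16 ≡ 1206^2 = 1454436 ≡ 381 (mod 1829)
9^32 ≡ 381^2 = 145161 ≡ 670 (mod 1829)
9^64 ≡ 670^2 = 448900 ≡ 795 (mod 1829)
9^128 ≡ 795^2 = 632025 ≡ 1020 (mod 1829)
9^256 ≡ 1020^2 = 1040400 ≡ 1528 (mod 1829)
457 = 256 + 128 + 64 + 8 + 1 in binary powers of 2.
So 9^457 ≡ 1528 · 1020 · 795 · 1206 · 9 ≡ 1405 (mod 1829).
Squaring chain: 1405 → 534; never reaches −1, so base 9 is a Miller–Rabin witness that 1829 is composite.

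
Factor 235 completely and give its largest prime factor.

47

235 = 5 · 47
47 is prime.
So 235 = 5 · 47; the largest prime factor is 47.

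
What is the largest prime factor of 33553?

33553 = 13 · 2581
2581 = 29 · 89
89 is prime.
So 33553 = 13 · 29 · 89; the largest prime factor is 89.

89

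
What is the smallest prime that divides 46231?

46231 is odd.
Digit sum 16, not divisible by 3.
Ends in 1: not divisible by 5.
7: 46231 = 7·6604 + 3
11: 46231 = 11·4202 + 9
13: 46231 = 13·3556 + 3
17: 46231 = 17·2719 + 8
19: 46231 = 19·2433 + 4
23: 46231 = 23·2010 + 1
29: 46231 = 29·1594 + 5
31: 46231 = 31·1491 + 10
37: 46231 = 37·1249 + 18
41: 46231 = 41·1127 + 24
43: 46231 = 43·1075 + 6
47: 46231 = 47·983 + 30
53: 46231 = 53·872 + 15
59: 46231 = 59·783 + 34
61: 46231 = 61·757 + 54
67: 46231 = 67·690 + 1
71: 46231 = 71·651 + 10
73: 46231 = 73·633 + 22
79: 46231 = 79·585 + 16
83: 46231 = 83·557

83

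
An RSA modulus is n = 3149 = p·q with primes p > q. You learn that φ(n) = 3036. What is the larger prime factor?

φ(n) = (p−1)(q−1) = n − (p+q) + 1, so p + q = 3149 − 3036 + 1 = 114.
p and q are the roots of t² − 114t + 3149 = 0.
Discriminant: 114² − 4·3149 = 12996 − 12596 = 400; √400 = 20.
q = (114 − 20)/2 = 47, p = (114 + 20)/2 = 67.
Check: 47 · 67 = 3149.

67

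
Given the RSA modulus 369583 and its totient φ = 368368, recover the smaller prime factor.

φ(n) = (p−1)(q−1) = n − (p+q) + 1, so p + q = 369583 − 368368 + 1 = 1216.
p and q are the roots of t² − 1216t + 369583 = 0.
Discriminant: 1216² − 4·369583 = 1478656 − 1478332 = 324; √324 = 18.
q = (1216 − 18)/2 = 599, p = (1216 + 18)/2 = 617.
Check: 599 · 617 = 369583.

599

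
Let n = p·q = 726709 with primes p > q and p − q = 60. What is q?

823

Since p = q + 60, we have 726709 = q(q + 60), so q² + 60q − 726709 = 0.
Discriminant: 60² + 4·726709 = 3600 + 2906836 = 2910436; √2910436 = 1706.
q = (−60 + 1706)/2 = 823, and p = q + 60 = 883.
Check: 823 · 883 = 726709.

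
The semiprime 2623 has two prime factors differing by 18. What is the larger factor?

61

Since p = q + 18, we have 2623 = q(q + 18), so q² + 18q − 2623 = 0.
Discriminant: 18² + 4·2623 = 324 + 10492 = 10816; √10816 = 104.
q = (−18 + 104)/2 = 43, and p = q + 18 = 61.
Check: 43 · 61 = 2623.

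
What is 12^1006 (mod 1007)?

12^1 ≡ 12 (mod 1007)
12^2 ≡ 12^2 = 144 ≡ 144 (mod 1007)
12^4 ≡ 144^2 = 20736 ≡ 596 (mod 1007)
12^8 ≡ 596^2 = 355216 ≡ 752 (mod 1007)
12^16 ≡ 752^2 = 565504 ≡ 577 (mod 1007)
12^32 ≡ 577^2 = 332929 ≡ 619 (mod 1007)
12^64 ≡ 619^2 = 383161 ≡ 501 (mod 1007)
12^128 ≡ 501^2 = 251001 ≡ 258 (mod 1007)
12^256 ≡ 258^2 = 66564 ≡ 102 (mod 1007)
12^512 ≡ 102^2 = 10404 ≡ 334 (mod 1007)
1006 = 512 + 256 + 128 + 64 + 32 + 8 + 4 + 2 in binary powers of 2.
So 12^1006 ≡ 334 · 102 · 258 · 501 · 619 · 752 · 596 · 144 ≡ 938 (mod 1007).
Since 938 ≠ 1, base 12 is a Fermat witness: 1007 is composite.

938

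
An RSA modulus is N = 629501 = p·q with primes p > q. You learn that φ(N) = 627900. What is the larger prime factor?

911

φ(n) = (p−1)(q−1) = n − (p+q) + 1, so p + q = 629501 − 627900 + 1 = 1602.
p and q are the roots of t² − 1602t + 629501 = 0.
Discriminant: 1602² − 4·629501 = 2566404 − 2518004 = 48400; √48400 = 220.
q = (1602 − 220)/2 = 691, p = (1602 + 220)/2 = 911.
Check: 691 · 911 = 629501.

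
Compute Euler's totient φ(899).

840

Factor: 899 = 29 · 31.
φ(899) = (29−1) · (31−1) = 28 · 30 = 840.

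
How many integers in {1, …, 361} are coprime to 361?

342

Factor: 361 = 19^2.
φ(361) = 19^1·(19−1) = 342.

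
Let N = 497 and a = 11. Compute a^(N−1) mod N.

466

11^1 ≡ 11 (mod 497)
11^2 ≡ 11^2 = 121 ≡ 121 (mod 497)
11^4 ≡ 121^2 = 14641 ≡ 228 (mod 497)
11^8 ≡ 228^2 = 51984 ≡ 296 (mod 497)
11^16 ≡ 296^2 = 87616 ≡ 144 (mod 497)
11^32 ≡ 144^2 = 20736 ≡ 359 (mod 497)
11^64 ≡ 359^2 = 128881 ≡ 158 (mod 497)
11^128 ≡ 158^2 = 24964 ≡ 114 (mod 497)
11^256 ≡ 114^2 = 12996 ≡ 74 (mod 497)
496 = 256 + 128 + 64 + 32 + 16 in binary powers of 2.
So 11^496 ≡ 74 · 114 · 158 · 359 · 144 ≡ 466 (mod 497).
Since 466 ≠ 1, base 11 is a Fermat witness: 497 is composite.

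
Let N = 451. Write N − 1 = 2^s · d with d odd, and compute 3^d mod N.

331

451 − 1 = 450 = 2^1 · 225, so d = 225.
3^1 ≡ 3 (mod 451)
3^2 ≡ 3^2 = 9 ≡ 9 (mod 451)
3^4 ≡ 9^2 = 81 ≡ 81 (mod 451)
3^8 ≡ 81^2 = 6561 ≡ 247 (mod 451)
3^16 ≡ 247^2 = 61009 ≡ 124 (mod 451)
3^32 ≡ 124^2 = 15376 ≡ 42 (mod 451)
3^64 ≡ 42^2 = 1764 ≡ 411 (mod 451)
3^128 ≡ 411^2 = 168921 ≡ 247 (mod 451)
225 = 128 + 64 + 32 + 1 in binary powers of 2.
So 3^225 ≡ 247 · 411 · 42 · 3 ≡ 331 (mod 451).
Squaring chain: 331; never reaches −1, so base 3 is a Miller–Rabin witness that 451 is composite.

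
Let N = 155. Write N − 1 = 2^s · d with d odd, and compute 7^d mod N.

155 − 1 = 154 = 2^1 · 77, so d = 77.
7^1 ≡ 7 (mod 155)
7^2 ≡ 7^2 = 49 ≡ 49 (mod 155)
7^4 ≡ 49^2 = 2401 ≡ 76 (mod 155)
7^8 ≡ 76^2 = 5776 ≡ 41 (mod 155)
7^16 ≡ 41^2 = 1681 ≡ 131 (mod 155)
7^32 ≡ 131^2 = 17161 ≡ 111 (mod 155)
7^64 ≡ 111^2 = 12321 ≡ 76 (mod 155)
77 = 64 + 8 + 4 + 1 in binary powers of 2.
So 7^77 ≡ 76 · 41 · 76 · 7 ≡ 142 (mod 155).
Squaring chain: 142; never reaches −1, so base 7 is a Miller–Rabin witness that 155 is composite.

142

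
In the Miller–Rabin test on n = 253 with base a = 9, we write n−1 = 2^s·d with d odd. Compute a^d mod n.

36

253 − 1 = 252 = 2^2 · 63, so d = 63.
9^1 ≡ 9 (mod 253)
9^2 ≡ 9^2 = 81 ≡ 81 (mod 253)
9^4 ≡ 81^2 = 6561 ≡ 236 (mod 253)
9^8 ≡ 236^2 = 55696 ≡ 36 (mod 253)
9^16 ≡ 36^2 = 1296 ≡ 31 (mod 253)
9^32 ≡ 31^2 = 961 ≡ 202 (mod 253)
63 = 32 + 16 + 8 + 4 + 2 + 1 in binary powers of 2.
So 9^63 ≡ 202 · 31 · 36 · 236 · 81 · 9 ≡ 36 (mod 253).
Squaring chain: 36 → 31; never reaches −1, so base 9 is a Miller–Rabin witness that 253 is composite.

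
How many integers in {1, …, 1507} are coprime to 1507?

Factor: 1507 = 11 · 137.
φ(1507) = (11−1) · (137−1) = 10 · 136 = 1360.

1360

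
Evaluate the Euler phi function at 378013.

360528

Factor: 378013 = 43 · 59 · 149.
φ(378013) = (43−1) · (59−1) · (149−1) = 42 · 58 · 148 = 360528.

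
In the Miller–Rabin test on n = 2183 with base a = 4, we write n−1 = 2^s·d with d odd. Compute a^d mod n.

1760

2183 − 1 = 2182 = 2^1 · 1091, so d = 1091.
4^1 ≡ 4 (mod 2183)
4^2 ≡ 4^2 = 16 ≡ 16 (mod 2183)
4^4 ≡ 16^2 = 256 ≡ 256 (mod 2183)
4^8 ≡ 256^2 = 65536 ≡ 46 (mod 2183)
4^16 ≡ 46^2 = 2116 ≡ 2116 (mod 2183)
4^32 ≡ 2116^2 = 4477456 ≡ 123 (mod 2183)
4^64 ≡ 123^2 = 15129 ≡ 2031 (mod 2183)
4^128 ≡ 2031^2 = 4124961 ≡ 1274 (mod 2183)
4^256 ≡ 1274^2 = 1623076 ≡ 1107 (mod 2183)
4^512 ≡ 1107^2 = 1225449 ≡ 786 (mod 2183)
4^1024 ≡ 786^2 = 617796 ≡ 7 (mod 2183)
1091 = 1024 + 64 + 2 + 1 in binary powers of 2.
So 4^1091 ≡ 7 · 2031 · 16 · 4 ≡ 1760 (mod 2183).
Squaring chain: 1760; never reaches −1, so base 4 is a Miller–Rabin witness that 2183 is composite.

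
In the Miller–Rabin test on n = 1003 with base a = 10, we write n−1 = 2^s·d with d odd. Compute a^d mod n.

516

1003 − 1 = 1002 = 2^1 · 501, so d = 501.
10^1 ≡ 10 (mod 1003)
10^2 ≡ 10^2 = 100 ≡ 100 (mod 1003)
10^4 ≡ 100^2 = 10000 ≡ 973 (mod 1003)
10^8 ≡ 973^2 = 946729 ≡ 900 (mod 1003)
10^16 ≡ 900^2 = 810000 ≡ 579 (mod 1003)
10^32 ≡ 579^2 = 335241 ≡ 239 (mod 1003)
10^64 ≡ 239^2 = 57121 ≡ 953 (mod 1003)
10^128 ≡ 953^2 = 908209 ≡ 494 (mod 1003)
10^256 ≡ 494^2 = 244036 ≡ 307 (mod 1003)
501 = 256 + 128 + 64 + 32 + 16 + 4 + 1 in binary powers of 2.
So 10^501 ≡ 307 · 494 · 953 · 239 · 579 · 973 · 10 ≡ 516 (mod 1003).
Squaring chain: 516; never reaches −1, so base 10 is a Miller–Rabin witness that 1003 is composite.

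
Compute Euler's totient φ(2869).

Factor: 2869 = 19 · 151.
φ(2869) = (19−1) · (151−1) = 18 · 150 = 2700.

2700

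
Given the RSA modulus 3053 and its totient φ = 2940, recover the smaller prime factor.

43

φ(n) = (p−1)(q−1) = n − (p+q) + 1, so p + q = 3053 − 2940 + 1 = 114.
p and q are the roots of t² − 114t + 3053 = 0.
Discriminant: 114² − 4·3053 = 12996 − 12212 = 784; √784 = 28.
q = (114 − 28)/2 = 43, p = (114 + 28)/2 = 71.
Check: 43 · 71 = 3053.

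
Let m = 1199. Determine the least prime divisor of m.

1199 is odd.
Digit sum 20, not divisible by 3.
Ends in 9: not divisible by 5.
7: 1199 = 7·171 + 2
11: 1199 = 11·109

11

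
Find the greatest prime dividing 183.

183 = 3 · 61
61 is prime.
So 183 = 3 · 61; the largest prime factor is 61.

61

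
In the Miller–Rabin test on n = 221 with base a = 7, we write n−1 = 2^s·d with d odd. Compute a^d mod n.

221 − 1 = 220 = 2^2 · 55, so d = 55.
7^1 ≡ 7 (mod 221)
7^2 ≡ 7^2 = 49 ≡ 49 (mod 221)
7^4 ≡ 49^2 = 2401 ≡ 191 (mod 221)
7^8 ≡ 191^2 = 36481 ≡ 16 (mod 221)
7^16 ≡ 16^2 = 256 ≡ 35 (mod 221)
7^32 ≡ 35^2 = 1225 ≡ 120 (mod 221)
55 = 32 + 16 + 4 + 2 + 1 in binary powers of 2.
So 7^55 ≡ 120 · 35 · 191 · 49 · 7 ≡ 97 (mod 221).
Squaring chain: 97 → 127; never reaches −1, so base 7 is a Miller–Rabin witness that 221 is composite.

97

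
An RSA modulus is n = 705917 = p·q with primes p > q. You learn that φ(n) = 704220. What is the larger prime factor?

φ(n) = (p−1)(q−1) = n − (p+q) + 1, so p + q = 705917 − 704220 + 1 = 1698.
p and q are the roots of t² − 1698t + 705917 = 0.
Discriminant: 1698² − 4·705917 = 2883204 − 2823668 = 59536; √59536 = 244.
q = (1698 − 244)/2 = 727, p = (1698 + 244)/2 = 971.
Check: 727 · 971 = 705917.

971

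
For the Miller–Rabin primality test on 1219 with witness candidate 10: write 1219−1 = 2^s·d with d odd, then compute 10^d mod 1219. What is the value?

1219 − 1 = 1218 = 2^1 · 609, so d = 609.
10^1 ≡ 10 (mod 1219)
10^2 ≡ 10^2 = 100 ≡ 100 (mod 1219)
10^4 ≡ 100^2 = 10000 ≡ 248 (mod 1219)
10^8 ≡ 248^2 = 61504 ≡ 554 (mod 1219)
10^16 ≡ 554^2 = 306916 ≡ 947 (mod 1219)
10^32 ≡ 947^2 = 896809 ≡ 844 (mod 1219)
10^64 ≡ 844^2 = 712336 ≡ 440 (mod 1219)
10^128 ≡ 440^2 = 193600 ≡ 998 (mod 1219)
10^256 ≡ 998^2 = 996004 ≡ 81 (mod 1219)
10^512 ≡ 81^2 = 6561 ≡ 466 (mod 1219)
609 = 512 + 64 + 32 + 1 in binary powers of 2.
So 10^609 ≡ 466 · 440 · 844 · 10 ≡ 97 (mod 1219).
Squaring chain: 97; never reaches −1, so base 10 is a Miller–Rabin witness that 1219 is composite.

97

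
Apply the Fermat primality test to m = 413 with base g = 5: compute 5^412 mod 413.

5^1 ≡ 5 (mod 413)
5^2 ≡ 5^2 = 25 ≡ 25 (mod 413)
5^4 ≡ 25^2 = 625 ≡ 212 (mod 413)
5^8 ≡ 212^2 = 44944 ≡ 340 (mod 413)
5^16 ≡ 340^2 = 115600 ≡ 373 (mod 413)
5^32 ≡ 373^2 = 139129 ≡ 361 (mod 413)
5^64 ≡ 361^2 = 130321 ≡ 226 (mod 413)
5^128 ≡ 226^2 = 51076 ≡ 277 (mod 413)
5^256 ≡ 277^2 = 76729 ≡ 324 (mod 413)
412 = 256 + 128 + 16 + 8 + 4 in binary powers of 2.
So 5^412 ≡ 324 · 277 · 373 · 340 · 212 ≡ 226 (mod 413).
Since 226 ≠ 1, base 5 is a Fermat witness: 413 is composite.

226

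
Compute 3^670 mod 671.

3^1 ≡ 3 (mod 671)
3^2 ≡ 3^2 = 9 ≡ 9 (mod 671)
3^4 ≡ 9^2 = 81 ≡ 81 (mod 671)
3^8 ≡ 81^2 = 6561 ≡ 522 (mod 671)
3^16 ≡ 522^2 = 272484 ≡ 58 (mod 671)
3^32 ≡ 58^2 = 3364 ≡ 9 (mod 671)
3^64 ≡ 9^2 = 81 ≡ 81 (mod 671)
3^128 ≡ 81^2 = 6561 ≡ 522 (mod 671)
3^256 ≡ 522^2 = 272484 ≡ 58 (mod 671)
3^512 ≡ 58^2 = 3364 ≡ 9 (mod 671)
670 = 512 + 128 + 16 + 8 + 4 + 2 in binary powers of 2.
So 3^670 ≡ 9 · 522 · 58 · 522 · 81 · 9 ≡ 1 (mod 671).
Since the result is 1, base 3 gives no evidence that 671 is composite.

1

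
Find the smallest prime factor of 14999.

14999 is odd.
Digit sum 32, not divisible by 3.
Ends in 9: not divisible by 5.
7: 14999 = 7·2142 + 5
11: 14999 = 11·1363 + 6
13: 14999 = 13·1153 + 10
17: 14999 = 17·882 + 5
19: 14999 = 19·789 + 8
23: 14999 = 23·652 + 3
29: 14999 = 29·517 + 6
31: 14999 = 31·483 + 26
37: 14999 = 37·405 + 14
41: 14999 = 41·365 + 34
43: 14999 = 43·348 + 35
47: 14999 = 47·319 + 6
53: 14999 = 53·283

53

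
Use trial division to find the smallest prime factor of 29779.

29779 is odd.
Digit sum 34, not divisible by 3.
Ends in 9: not divisible by 5.
7: 29779 = 7·4254 + 1
11: 29779 = 11·2707 + 2
13: 29779 = 13·2290 + 9
17: 29779 = 17·1751 + 12
19: 29779 = 19·1567 + 6
23: 29779 = 23·1294 + 17
29: 29779 = 29·1026 + 25
31: 29779 = 31·960 + 19
37: 29779 = 37·804 + 31
41: 29779 = 41·726 + 13
43: 29779 = 43·692 + 23
47: 29779 = 47·633 + 28
53: 29779 = 53·561 + 46
59: 29779 = 59·504 + 43
61: 29779 = 61·488 + 11
67: 29779 = 67·444 + 31
71: 29779 = 71·419 + 30
73: 29779 = 73·407 + 68
79: 29779 = 79·376 + 75
83: 29779 = 83·358 + 65
89: 29779 = 89·334 + 53
97: 29779 = 97·307

97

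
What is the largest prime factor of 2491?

2491 = 47 · 53
53 is prime.
So 2491 = 47 · 53; the largest prime factor is 53.

53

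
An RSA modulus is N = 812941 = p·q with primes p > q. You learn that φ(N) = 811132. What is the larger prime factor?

983

φ(n) = (p−1)(q−1) = n − (p+q) + 1, so p + q = 812941 − 811132 + 1 = 1810.
p and q are the roots of t² − 1810t + 812941 = 0.
Discriminant: 1810² − 4·812941 = 3276100 − 3251764 = 24336; √24336 = 156.
q = (1810 − 156)/2 = 827, p = (1810 + 156)/2 = 983.
Check: 827 · 983 = 812941.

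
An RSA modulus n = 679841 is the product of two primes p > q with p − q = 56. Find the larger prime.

853

Since p = q + 56, we have 679841 = q(q + 56), so q² + 56q − 679841 = 0.
Discriminant: 56² + 4·679841 = 3136 + 2719364 = 2722500; √2722500 = 1650.
q = (−56 + 1650)/2 = 797, and p = q + 56 = 853.
Check: 797 · 853 = 679841.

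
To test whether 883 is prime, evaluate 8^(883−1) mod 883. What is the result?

1

8^1 ≡ 8 (mod 883)
8^2 ≡ 8^2 = 64 ≡ 64 (mod 883)
8^4 ≡ 64^2 = 4096 ≡ 564 (mod 883)
8^8 ≡ 564^2 = 318096 ≡ 216 (mod 883)
8^16 ≡ 216^2 = 46656 ≡ 740 (mod 883)
8^32 ≡ 740^2 = 547600 ≡ 140 (mod 883)
8^64 ≡ 140^2 = 19600 ≡ 174 (mod 883)
8^128 ≡ 174^2 = 30276 ≡ 254 (mod 883)
8^256 ≡ 254^2 = 64516 ≡ 57 (mod 883)
8^512 ≡ 57^2 = 3249 ≡ 600 (mod 883)
882 = 512 + 256 + 64 + 32 + 16 + 2 in binary powers of 2.
So 8^882 ≡ 600 · 57 · 174 · 140 · 740 · 64 ≡ 1 (mod 883).
Since the result is 1, base 8 gives no evidence that 883 is composite.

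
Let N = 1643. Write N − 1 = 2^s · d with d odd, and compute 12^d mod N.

610

1643 − 1 = 1642 = 2^1 · 821, so d = 821.
12^1 ≡ 12 (mod 1643)
12^2 ≡ 12^2 = 144 ≡ 144 (mod 1643)
12^4 ≡ 144^2 = 20736 ≡ 1020 (mod 1643)
12^8 ≡ 1020^2 = 1040400 ≡ 381 (mod 1643)
12^16 ≡ 381^2 = 145161 ≡ 577 (mod 1643)
12^32 ≡ 577^2 = 332929 ≡ 1043 (mod 1643)
12^64 ≡ 1043^2 = 1087849 ≡ 183 (mod 1643)
12^128 ≡ 183^2 = 33489 ≡ 629 (mod 1643)
12^256 ≡ 629^2 = 395641 ≡ 1321 (mod 1643)
12^512 ≡ 1321^2 = 1745041 ≡ 175 (mod 1643)
821 = 512 + 256 + 32 + 16 + 4 + 1 in binary powers of 2.
So 12^821 ≡ 175 · 1321 · 1043 · 577 · 1020 · 12 ≡ 610 (mod 1643).
Squaring chain: 610; never reaches −1, so base 12 is a Miller–Rabin witness that 1643 is composite.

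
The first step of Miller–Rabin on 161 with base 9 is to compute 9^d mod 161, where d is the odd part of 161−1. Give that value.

123

161 − 1 = 160 = 2^5 · 5, so d = 5.
9^1 ≡ 9 (mod 161)
9^2 ≡ 9^2 = 81 ≡ 81 (mod 161)
9^4 ≡ 81^2 = 6561 ≡ 121 (mod 161)
5 = 4 + 1 in binary powers of 2.
So 9^5 ≡ 121 · 9 ≡ 123 (mod 161).
Squaring chain: 123 → 156 → 25 → 142 → 39; never reaches −1, so base 9 is a Miller–Rabin witness that 161 is composite.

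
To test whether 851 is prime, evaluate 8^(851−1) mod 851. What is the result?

8^1 ≡ 8 (mod 851)
8^2 ≡ 8^2 = 64 ≡ 64 (mod 851)
8^4 ≡ 64^2 = 4096 ≡ 692 (mod 851)
8^8 ≡ 692^2 = 478864 ≡ 602 (mod 851)
8^16 ≡ 602^2 = 362404 ≡ 729 (mod 851)
8^32 ≡ 729^2 = 531441 ≡ 417 (mod 851)
8^64 ≡ 417^2 = 173889 ≡ 285 (mod 851)
8^128 ≡ 285^2 = 81225 ≡ 380 (mod 851)
8^256 ≡ 380^2 = 144400 ≡ 581 (mod 851)
8^512 ≡ 581^2 = 337561 ≡ 565 (mod 851)
850 = 512 + 256 + 64 + 16 + 2 in binary powers of 2.
So 8^850 ≡ 565 · 581 · 285 · 729 · 64 ≡ 788 (mod 851).
Since 788 ≠ 1, base 8 is a Fermat witness: 851 is composite.

788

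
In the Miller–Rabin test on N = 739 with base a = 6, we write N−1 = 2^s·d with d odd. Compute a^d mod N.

1

739 − 1 = 738 = 2^1 · 369, so d = 369.
6^1 ≡ 6 (mod 739)
6^2 ≡ 6^2 = 36 ≡ 36 (mod 739)
6^4 ≡ 36^2 = 1296 ≡ 557 (mod 739)
6^8 ≡ 557^2 = 310249 ≡ 608 (mod 739)
6^16 ≡ 608^2 = 369664 ≡ 164 (mod 739)
6^32 ≡ 164^2 = 26896 ≡ 292 (mod 739)
6^64 ≡ 292^2 = 85264 ≡ 279 (mod 739)
6^128 ≡ 279^2 = 77841 ≡ 246 (mod 739)
6^256 ≡ 246^2 = 60516 ≡ 657 (mod 739)
369 = 256 + 64 + 32 + 16 + 1 in binary powers of 2.
So 6^369 ≡ 657 · 279 · 292 · 164 · 6 ≡ 1 (mod 739).
Since 6^d ≡ 1 (mod 739), base 6 does not prove 739 composite.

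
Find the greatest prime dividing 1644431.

1644431 = 19 · 86549
86549 = 23 · 3763
3763 = 53 · 71
71 is prime.
So 1644431 = 19 · 23 · 53 · 71; the largest prime factor is 71.

71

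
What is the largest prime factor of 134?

134 = 2 · 67
67 is prime.
So 134 = 2 · 67; the largest prime factor is 67.

67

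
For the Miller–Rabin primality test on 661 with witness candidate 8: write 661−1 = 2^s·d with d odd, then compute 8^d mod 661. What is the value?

106

661 − 1 = 660 = 2^2 · 165, so d = 165.
8^1 ≡ 8 (mod 661)
8^2 ≡ 8^2 = 64 ≡ 64 (mod 661)
8^4 ≡ 64^2 = 4096 ≡ 130 (mod 661)
8^8 ≡ 130^2 = 16900 ≡ 375 (mod 661)
8^16 ≡ 375^2 = 140625 ≡ 493 (mod 661)
8^32 ≡ 493^2 = 243049 ≡ 462 (mod 661)
8^64 ≡ 462^2 = 213444 ≡ 602 (mod 661)
8^128 ≡ 602^2 = 362404 ≡ 176 (mod 661)
165 = 128 + 32 + 4 + 1 in binary powers of 2.
So 8^165 ≡ 176 · 462 · 130 · 8 ≡ 106 (mod 661).
Squaring chain: 106 → 660; reaches −1, so base 8 does not prove 661 composite.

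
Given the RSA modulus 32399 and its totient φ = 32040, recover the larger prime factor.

181

φ(n) = (p−1)(q−1) = n − (p+q) + 1, so p + q = 32399 − 32040 + 1 = 360.
p and q are the roots of t² − 360t + 32399 = 0.
Discriminant: 360² − 4·32399 = 129600 − 129596 = 4; √4 = 2.
q = (360 − 2)/2 = 179, p = (360 + 2)/2 = 181.
Check: 179 · 181 = 32399.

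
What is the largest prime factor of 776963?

83

776963 = 11 · 70633
70633 = 23 · 3071
3071 = 37 · 83
83 is prime.
So 776963 = 11 · 23 · 37 · 83; the largest prime factor is 83.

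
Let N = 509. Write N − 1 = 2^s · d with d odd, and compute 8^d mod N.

208

509 − 1 = 508 = 2^2 · 127, so d = 127.
8^1 ≡ 8 (mod 509)
8^2 ≡ 8^2 = 64 ≡ 64 (mod 509)
8^4 ≡ 64^2 = 4096 ≡ 24 (mod 509)
8^8 ≡ 24^2 = 576 ≡ 67 (mod 509)
8^16 ≡ 67^2 = 4489 ≡ 417 (mod 509)
8^32 ≡ 417^2 = 173889 ≡ 320 (mod 509)
8^64 ≡ 320^2 = 102400 ≡ 91 (mod 509)
127 = 64 + 32 + 16 + 8 + 4 + 2 + 1 in binary powers of 2.
So 8^127 ≡ 91 · 320 · 417 · 67 · 24 · 64 · 8 ≡ 208 (mod 509).
Squaring chain: 208 → 508; reaches −1, so base 8 does not prove 509 composite.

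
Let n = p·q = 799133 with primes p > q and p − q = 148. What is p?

971

Since p = q + 148, we have 799133 = q(q + 148), so q² + 148q − 799133 = 0.
Discriminant: 148² + 4·799133 = 21904 + 3196532 = 3218436; √3218436 = 1794.
q = (−148 + 1794)/2 = 823, and p = q + 148 = 971.
Check: 823 · 971 = 799133.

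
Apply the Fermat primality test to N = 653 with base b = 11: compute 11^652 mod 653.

11^1 ≡ 11 (mod 653)
11^2 ≡ 11^2 = 121 ≡ 121 (mod 653)
11^4 ≡ 121^2 = 14641 ≡ 275 (mod 653)
11^8 ≡ 275^2 = 75625 ≡ 530 (mod 653)
11^16 ≡ 530^2 = 280900 ≡ 110 (mod 653)
11^32 ≡ 110^2 = 12100 ≡ 346 (mod 653)
11^64 ≡ 346^2 = 119716 ≡ 217 (mod 653)
11^128 ≡ 217^2 = 47089 ≡ 73 (mod 653)
11^256 ≡ 73^2 = 5329 ≡ 105 (mod 653)
11^512 ≡ 105^2 = 11025 ≡ 577 (mod 653)
652 = 512 + 128 + 8 + 4 in binary powers of 2.
So 11^652 ≡ 577 · 73 · 530 · 275 ≡ 1 (mod 653).
Since the result is 1, base 11 gives no evidence that 653 is composite.

1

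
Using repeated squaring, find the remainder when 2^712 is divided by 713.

2^1 ≡ 2 (mod 713)
2^2 ≡ 2^2 = 4 ≡ 4 (mod 713)
2^4 ≡ 4^2 = 16 ≡ 16 (mod 713)
2^8 ≡ 16^2 = 256 ≡ 256 (mod 713)
2^16 ≡ 256^2 = 65536 ≡ 653 (mod 713)
2^32 ≡ 653^2 = 426409 ≡ 35 (mod 713)
2^64 ≡ 35^2 = 1225 ≡ 512 (mod 713)
2^128 ≡ 512^2 = 262144 ≡ 473 (mod 713)
2^256 ≡ 473^2 = 223729 ≡ 560 (mod 713)
2^512 ≡ 560^2 = 313600 ≡ 593 (mod 713)
712 = 512 + 128 + 64 + 8 in binary powers of 2.
So 2^712 ≡ 593 · 473 · 512 · 256 ≡ 624 (mod 713).
Since 624 ≠ 1, base 2 is a Fermat witness: 713 is composite.

624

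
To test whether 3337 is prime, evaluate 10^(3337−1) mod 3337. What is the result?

10^1 ≡ 10 (mod 3337)
10^2 ≡ 10^2 = 100 ≡ 100 (mod 3337)
10^4 ≡ 100^2 = 10000 ≡ 3326 (mod 3337)
10^8 ≡ 3326^2 = 11062276 ≡ 121 (mod 3337)
10^16 ≡ 121^2 = 14641 ≡ 1293 (mod 3337)
10^32 ≡ 1293^2 = 1671849 ≡ 12 (mod 3337)
10^64 ≡ 12^2 = 144 ≡ 144 (mod 3337)
10^128 ≡ 144^2 = 20736 ≡ 714 (mod 3337)
10^256 ≡ 714^2 = 509796 ≡ 2572 (mod 3337)
10^512 ≡ 2572^2 = 6615184 ≡ 1250 (mod 3337)
10^1024 ≡ 1250^2 = 1562500 ≡ 784 (mod 3337)
10^2048 ≡ 784^2 = 614656 ≡ 648 (mod 3337)
3336 = 2048 + 1024 + 256 + 8 in binary powers of 2.
So 10^3336 ≡ 648 · 784 · 2572 · 121 ≡ 2998 (mod 3337).
Since 2998 ≠ 1, base 10 is a Fermat witness: 3337 is composite.

2998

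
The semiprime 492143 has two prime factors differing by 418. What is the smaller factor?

Since p = q + 418, we have 492143 = q(q + 418), so q² + 418q − 492143 = 0.
Discriminant: 418² + 4·492143 = 174724 + 1968572 = 2143296; √2143296 = 1464.
q = (−418 + 1464)/2 = 523, and p = q + 418 = 941.
Check: 523 · 941 = 492143.

523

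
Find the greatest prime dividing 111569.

111569 = 31 · 3599
3599 = 59 · 61
61 is prime.
So 111569 = 31 · 59 · 61; the largest prime factor is 61.

61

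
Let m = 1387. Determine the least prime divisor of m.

1387 is odd.
Digit sum 19, not divisible by 3.
Ends in 7: not divisible by 5.
7: 1387 = 7·198 + 1
11: 1387 = 11·126 + 1
13: 1387 = 13·106 + 9
17: 1387 = 17·81 + 10
19: 1387 = 19·73

19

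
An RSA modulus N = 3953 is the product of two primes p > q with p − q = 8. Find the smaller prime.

59

Since p = q + 8, we have 3953 = q(q + 8), so q² + 8q − 3953 = 0.
Discriminant: 8² + 4·3953 = 64 + 15812 = 15876; √15876 = 126.
q = (−8 + 126)/2 = 59, and p = q + 8 = 67.
Check: 59 · 67 = 3953.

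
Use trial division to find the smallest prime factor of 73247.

89

73247 is odd.
Digit sum 23, not divisible by 3.
Ends in 7: not divisible by 5.
7: 73247 = 7·10463 + 6
11: 73247 = 11·6658 + 9
13: 73247 = 13·5634 + 5
17: 73247 = 17·4308 + 11
19: 73247 = 19·3855 + 2
23: 73247 = 23·3184 + 15
29: 73247 = 29·2525 + 22
31: 73247 = 31·2362 + 25
37: 73247 = 37·1979 + 24
41: 73247 = 41·1786 + 21
43: 73247 = 43·1703 + 18
47: 73247 = 47·1558 + 21
53: 73247 = 53·1382 + 1
59: 73247 = 59·1241 + 28
61: 73247 = 61·1200 + 47
67: 73247 = 67·1093 + 16
71: 73247 = 71·1031 + 46
73: 73247 = 73·1003 + 28
79: 73247 = 79·927 + 14
83: 73247 = 83·882 + 41
89: 73247 = 89·823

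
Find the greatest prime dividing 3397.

79

3397 = 43 · 79
79 is prime.
So 3397 = 43 · 79; the largest prime factor is 79.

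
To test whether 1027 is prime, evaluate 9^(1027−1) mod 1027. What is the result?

222

9^1 ≡ 9 (mod 1027)
9^2 ≡ 9^2 = 81 ≡ 81 (mod 1027)
9^4 ≡ 81^2 = 6561 ≡ 399 (mod 1027)
9^8 ≡ 399^2 = 159201 ≡ 16 (mod 1027)
9^16 ≡ 16^2 = 256 ≡ 256 (mod 1027)
9^32 ≡ 256^2 = 65536 ≡ 835 (mod 1027)
9^64 ≡ 835^2 = 697225 ≡ 919 (mod 1027)
9^128 ≡ 919^2 = 844561 ≡ 367 (mod 1027)
9^256 ≡ 367^2 = 134689 ≡ 152 (mod 1027)
9^512 ≡ 152^2 = 23104 ≡ 510 (mod 1027)
9^1024 ≡ 510^2 = 260100 ≡ 269 (mod 1027)
1026 = 1024 + 2 in binary powers of 2.
So 9^1026 ≡ 269 · 81 ≡ 222 (mod 1027).
Since 222 ≠ 1, base 9 is a Fermat witness: 1027 is composite.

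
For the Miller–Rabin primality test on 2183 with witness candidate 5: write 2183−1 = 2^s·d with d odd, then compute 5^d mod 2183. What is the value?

2183 − 1 = 2182 = 2^1 · 1091, so d = 1091.
5^1 ≡ 5 (mod 2183)
5^2 ≡ 5^2 = 25 ≡ 25 (mod 2183)
5^4 ≡ 25^2 = 625 ≡ 625 (mod 2183)
5^8 ≡ 625^2 = 390625 ≡ 2051 (mod 2183)
5^16 ≡ 2051^2 = 4206601 ≡ 2143 (mod 2183)
5^32 ≡ 2143^2 = 4592449 ≡ 1600 (mod 2183)
5^64 ≡ 1600^2 = 2560000 ≡ 1524 (mod 2183)
5^128 ≡ 1524^2 = 2322576 ≡ 2047 (mod 2183)
5^256 ≡ 2047^2 = 4190209 ≡ 1032 (mod 2183)
5^512 ≡ 1032^2 = 1065024 ≡ 1903 (mod 2183)
5^1024 ≡ 1903^2 = 3621409 ≡ 1995 (mod 2183)
1091 = 1024 + 64 + 2 + 1 in binary powers of 2.
So 5^1091 ≡ 1995 · 1524 · 25 · 5 ≡ 298 (mod 2183).
Squaring chain: 298; never reaches −1, so base 5 is a Miller–Rabin witness that 2183 is composite.

298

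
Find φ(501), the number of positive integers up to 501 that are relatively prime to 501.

332

Factor: 501 = 3 · 167.
φ(501) = (3−1) · (167−1) = 2 · 166 = 332.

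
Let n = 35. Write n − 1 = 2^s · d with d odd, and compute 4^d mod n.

35 − 1 = 34 = 2^1 · 17, so d = 17.
4^1 ≡ 4 (mod 35)
4^2 ≡ 4^2 = 16 ≡ 16 (mod 35)
4^4 ≡ 16^2 = 256 ≡ 11 (mod 35)
4^8 ≡ 11^2 = 121 ≡ 16 (mod 35)
4^16 ≡ 16^2 = 256 ≡ 11 (mod 35)
17 = 16 + 1 in binary powers of 2.
So 4^17 ≡ 11 · 4 ≡ 9 (mod 35).
Squaring chain: 9; never reaches −1, so base 4 is a Miller–Rabin witness that 35 is composite.

9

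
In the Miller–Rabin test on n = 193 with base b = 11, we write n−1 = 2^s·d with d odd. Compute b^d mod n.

193 − 1 = 192 = 2^6 · 3, so d = 3.
11^1 ≡ 11 (mod 193)
11^2 ≡ 11^2 = 121 ≡ 121 (mod 193)
3 = 2 + 1 in binary powers of 2.
So 11^3 ≡ 121 · 11 ≡ 173 (mod 193).
Squaring chain: 173 → 14 → 3 → 9 → 81 → 192; reaches −1, so base 11 does not prove 193 composite.

173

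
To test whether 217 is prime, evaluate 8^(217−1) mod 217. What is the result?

8

8^1 ≡ 8 (mod 217)
8^2 ≡ 8^2 = 64 ≡ 64 (mod 217)
8^4 ≡ 64^2 = 4096 ≡ 190 (mod 217)
8^8 ≡ 190^2 = 36100 ≡ 78 (mod 217)
8^16 ≡ 78^2 = 6084 ≡ 8 (mod 217)
8^32 ≡ 8^2 = 64 ≡ 64 (mod 217)
8^64 ≡ 64^2 = 4096 ≡ 190 (mod 217)
8^128 ≡ 190^2 = 36100 ≡ 78 (mod 217)
216 = 128 + 64 + 16 + 8 in binary powers of 2.
So 8^216 ≡ 78 · 190 · 8 · 78 ≡ 8 (mod 217).
Since 8 ≠ 1, base 8 is a Fermat witness: 217 is composite.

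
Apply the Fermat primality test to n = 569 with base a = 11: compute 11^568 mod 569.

11^1 ≡ 11 (mod 569)
11^2 ≡ 11^2 = 121 ≡ 121 (mod 569)
11^4 ≡ 121^2 = 14641 ≡ 416 (mod 569)
11^8 ≡ 416^2 = 173056 ≡ 80 (mod 569)
11^16 ≡ 80^2 = 6400 ≡ 141 (mod 569)
11^32 ≡ 141^2 = 19881 ≡ 535 (mod 569)
11^64 ≡ 535^2 = 286225 ≡ 18 (mod 569)
11^128 ≡ 18^2 = 324 ≡ 324 (mod 569)
11^256 ≡ 324^2 = 104976 ≡ 280 (mod 569)
11^512 ≡ 280^2 = 78400 ≡ 447 (mod 569)
568 = 512 + 32 + 16 + 8 in binary powers of 2.
So 11^568 ≡ 447 · 535 · 141 · 80 ≡ 1 (mod 569).
Since the result is 1, base 11 gives no evidence that 569 is composite.

1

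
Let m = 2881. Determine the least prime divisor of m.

2881 is odd.
Digit sum 19, not divisible by 3.
Ends in 1: not divisible by 5.
7: 2881 = 7·411 + 4
11: 2881 = 11·261 + 10
13: 2881 = 13·221 + 8
17: 2881 = 17·169 + 8
19: 2881 = 19·151 + 12
23: 2881 = 23·125 + 6
29: 2881 = 29·99 + 10
31: 2881 = 31·92 + 29
37: 2881 = 37·77 + 32
41: 2881 = 41·70 + 11
43: 2881 = 43·67

43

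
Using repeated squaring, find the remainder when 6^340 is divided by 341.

56

6^1 ≡ 6 (mod 341)
6^2 ≡ 6^2 = 36 ≡ 36 (mod 341)
6^4 ≡ 36^2 = 1296 ≡ 273 (mod 341)
6^8 ≡ 273^2 = 74529 ≡ 191 (mod 341)
6^16 ≡ 191^2 = 36481 ≡ 335 (mod 341)
6^32 ≡ 335^2 = 112225 ≡ 36 (mod 341)
6^64 ≡ 36^2 = 1296 ≡ 273 (mod 341)
6^128 ≡ 273^2 = 74529 ≡ 191 (mod 341)
6^256 ≡ 191^2 = 36481 ≡ 335 (mod 341)
340 = 256 + 64 + 16 + 4 in binary powers of 2.
So 6^340 ≡ 335 · 273 · 335 · 273 ≡ 56 (mod 341).
Since 56 ≠ 1, base 6 is a Fermat witness: 341 is composite.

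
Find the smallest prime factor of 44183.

44183 is odd.
Digit sum 20, not divisible by 3.
Ends in 3: not divisible by 5.
7: 44183 = 7·6311 + 6
11: 44183 = 11·4016 + 7
13: 44183 = 13·3398 + 9
17: 44183 = 17·2599

17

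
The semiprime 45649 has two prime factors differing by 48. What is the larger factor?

Since p = q + 48, we have 45649 = q(q + 48), so q² + 48q − 45649 = 0.
Discriminant: 48² + 4·45649 = 2304 + 182596 = 184900; √184900 = 430.
q = (−48 + 430)/2 = 191, and p = q + 48 = 239.
Check: 191 · 239 = 45649.

239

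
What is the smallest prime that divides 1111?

1111 is odd.
Digit sum 4, not divisible by 3.
Ends in 1: not divisible by 5.
7: 1111 = 7·158 + 5
11: 1111 = 11·101

11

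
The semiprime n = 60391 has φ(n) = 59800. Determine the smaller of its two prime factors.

φ(n) = (p−1)(q−1) = n − (p+q) + 1, so p + q = 60391 − 59800 + 1 = 592.
p and q are the roots of t² − 592t + 60391 = 0.
Discriminant: 592² − 4·60391 = 350464 − 241564 = 108900; √108900 = 330.
q = (592 − 330)/2 = 131, p = (592 + 330)/2 = 461.
Check: 131 · 461 = 60391.

131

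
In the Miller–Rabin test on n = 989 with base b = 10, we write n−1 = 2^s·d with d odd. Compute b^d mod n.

989 − 1 = 988 = 2^2 · 247, so d = 247.
10^1 ≡ 10 (mod 989)
10^2 ≡ 10^2 = 100 ≡ 100 (mod 989)
10^4 ≡ 100^2 = 10000 ≡ 110 (mod 989)
10^8 ≡ 110^2 = 12100 ≡ 232 (mod 989)
10^16 ≡ 232^2 = 53824 ≡ 418 (mod 989)
10^32 ≡ 418^2 = 174724 ≡ 660 (mod 989)
10^64 ≡ 660^2 = 435600 ≡ 440 (mod 989)
10^128 ≡ 440^2 = 193600 ≡ 745 (mod 989)
247 = 128 + 64 + 32 + 16 + 4 + 2 + 1 in binary powers of 2.
So 10^247 ≡ 745 · 440 · 660 · 418 · 110 · 100 · 10 ≡ 203 (mod 989).
Squaring chain: 203 → 660; never reaches −1, so base 10 is a Miller–Rabin witness that 989 is composite.

203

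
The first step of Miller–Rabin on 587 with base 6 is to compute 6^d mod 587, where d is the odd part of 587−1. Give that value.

587 − 1 = 586 = 2^1 · 293, so d = 293.
6^1 ≡ 6 (mod 587)
6^2 ≡ 6^2 = 36 ≡ 36 (mod 587)
6^4 ≡ 36^2 = 1296 ≡ 122 (mod 587)
6^8 ≡ 122^2 = 14884 ≡ 209 (mod 587)
6^16 ≡ 209^2 = 43681 ≡ 243 (mod 587)
6^32 ≡ 243^2 = 59049 ≡ 349 (mod 587)
6^64 ≡ 349^2 = 121801 ≡ 292 (mod 587)
6^128 ≡ 292^2 = 85264 ≡ 149 (mod 587)
6^256 ≡ 149^2 = 22201 ≡ 482 (mod 587)
293 = 256 + 32 + 4 + 1 in binary powers of 2.
So 6^293 ≡ 482 · 349 · 122 · 6 ≡ 586 (mod 587).
Since 6^d ≡ 586 (mod 587), base 6 does not prove 587 composite.

586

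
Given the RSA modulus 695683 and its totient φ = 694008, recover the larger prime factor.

919

φ(n) = (p−1)(q−1) = n − (p+q) + 1, so p + q = 695683 − 694008 + 1 = 1676.
p and q are the roots of t² − 1676t + 695683 = 0.
Discriminant: 1676² − 4·695683 = 2808976 − 2782732 = 26244; √26244 = 162.
q = (1676 − 162)/2 = 757, p = (1676 + 162)/2 = 919.
Check: 757 · 919 = 695683.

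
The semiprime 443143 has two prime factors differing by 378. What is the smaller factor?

Since p = q + 378, we have 443143 = q(q + 378), so q² + 378q − 443143 = 0.
Discriminant: 378² + 4·443143 = 142884 + 1772572 = 1915456; √1915456 = 1384.
q = (−378 + 1384)/2 = 503, and p = q + 378 = 881.
Check: 503 · 881 = 443143.

503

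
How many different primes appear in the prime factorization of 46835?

4

46835 = 5 · 9367
9367 = 17 · 551
551 = 19 · 29
46835 = 5 · 17 · 19 · 29, which has 4 distinct prime factors.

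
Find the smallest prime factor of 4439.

23

4439 is odd.
Digit sum 20, not divisible by 3.
Ends in 9: not divisible by 5.
7: 4439 = 7·634 + 1
11: 4439 = 11·403 + 6
13: 4439 = 13·341 + 6
17: 4439 = 17·261 + 2
19: 4439 = 19·233 + 12
23: 4439 = 23·193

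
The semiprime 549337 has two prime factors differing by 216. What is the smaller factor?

641

Since p = q + 216, we have 549337 = q(q + 216), so q² + 216q − 549337 = 0.
Discriminant: 216² + 4·549337 = 46656 + 2197348 = 2244004; √2244004 = 1498.
q = (−216 + 1498)/2 = 641, and p = q + 216 = 857.
Check: 641 · 857 = 549337.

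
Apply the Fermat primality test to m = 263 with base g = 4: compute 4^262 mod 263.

1

4^1 ≡ 4 (mod 263)
4^2 ≡ 4^2 = 16 ≡ 16 (mod 263)
4^4 ≡ 16^2 = 256 ≡ 256 (mod 263)
4^8 ≡ 256^2 = 65536 ≡ 49 (mod 263)
4^16 ≡ 49^2 = 2401 ≡ 34 (mod 263)
4^32 ≡ 34^2 = 1156 ≡ 104 (mod 263)
4^64 ≡ 104^2 = 10816 ≡ 33 (mod 263)
4^128 ≡ 33^2 = 1089 ≡ 37 (mod 263)
4^256 ≡ 37^2 = 1369 ≡ 54 (mod 263)
262 = 256 + 4 + 2 in binary powers of 2.
So 4^262 ≡ 54 · 256 · 16 ≡ 1 (mod 263).
Since the result is 1, base 4 gives no evidence that 263 is composite.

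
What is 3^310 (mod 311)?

3^1 ≡ 3 (mod 311)
3^2 ≡ 3^2 = 9 ≡ 9 (mod 311)
3^4 ≡ 9^2 = 81 ≡ 81 (mod 311)
3^8 ≡ 81^2 = 6561 ≡ 30 (mod 311)
3^16 ≡ 30^2 = 900 ≡ 278 (mod 311)
3^32 ≡ 278^2 = 77284 ≡ 156 (mod 311)
3^64 ≡ 156^2 = 24336 ≡ 78 (mod 311)
3^128 ≡ 78^2 = 6084 ≡ 175 (mod 311)
3^256 ≡ 175^2 = 30625 ≡ 147 (mod 311)
310 = 256 + 32 + 16 + 4 + 2 in binary powers of 2.
So 3^310 ≡ 147 · 156 · 278 · 81 · 9 ≡ 1 (mod 311).
Since the result is 1, base 3 gives no evidence that 311 is composite.

1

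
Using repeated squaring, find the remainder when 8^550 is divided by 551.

8^1 ≡ 8 (mod 551)
8^2 ≡ 8^2 = 64 ≡ 64 (mod 551)
8^4 ≡ 64^2 = 4096 ≡ 239 (mod 551)
8^8 ≡ 239^2 = 57121 ≡ 368 (mod 551)
8^16 ≡ 368^2 = 135424 ≡ 429 (mod 551)
8^32 ≡ 429^2 = 184041 ≡ 7 (mod 551)
8^64 ≡ 7^2 = 49 ≡ 49 (mod 551)
8^128 ≡ 49^2 = 2401 ≡ 197 (mod 551)
8^256 ≡ 197^2 = 38809 ≡ 239 (mod 551)
8^512 ≡ 239^2 = 57121 ≡ 368 (mod 551)
550 = 512 + 32 + 4 + 2 in binary powers of 2.
So 8^550 ≡ 368 · 7 · 239 · 64 ≡ 486 (mod 551).
Since 486 ≠ 1, base 8 is a Fermat witness: 551 is composite.

486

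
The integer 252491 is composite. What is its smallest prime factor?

19

252491 is odd.
Digit sum 23, not divisible by 3.
Ends in 1: not divisible by 5.
7: 252491 = 7·36070 + 1
11: 252491 = 11·22953 + 8
13: 252491 = 13·19422 + 5
17: 252491 = 17·14852 + 7
19: 252491 = 19·13289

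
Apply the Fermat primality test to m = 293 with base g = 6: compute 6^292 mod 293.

6^1 ≡ 6 (mod 293)
6^2 ≡ 6^2 = 36 ≡ 36 (mod 293)
6^4 ≡ 36^2 = 1296 ≡ 124 (mod 293)
6^8 ≡ 124^2 = 15376 ≡ 140 (mod 293)
6^16 ≡ 140^2 = 19600 ≡ 262 (mod 293)
6^32 ≡ 262^2 = 68644 ≡ 82 (mod 293)
6^64 ≡ 82^2 = 6724 ≡ 278 (mod 293)
6^128 ≡ 278^2 = 77284 ≡ 225 (mod 293)
6^256 ≡ 225^2 = 50625 ≡ 229 (mod 293)
292 = 256 + 32 + 4 in binary powers of 2.
So 6^292 ≡ 229 · 82 · 124 ≡ 1 (mod 293).
Since the result is 1, base 6 gives no evidence that 293 is composite.

1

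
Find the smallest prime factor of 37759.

37759 is odd.
Digit sum 31, not divisible by 3.
Ends in 9: not divisible by 5.
7: 37759 = 7·5394 + 1
11: 37759 = 11·3432 + 7
13: 37759 = 13·2904 + 7
17: 37759 = 17·2221 + 2
19: 37759 = 19·1987 + 6
23: 37759 = 23·1641 + 16
29: 37759 = 29·1302 + 1
31: 37759 = 31·1218 + 1
37: 37759 = 37·1020 + 19
41: 37759 = 41·920 + 39
43: 37759 = 43·878 + 5
47: 37759 = 47·803 + 18
53: 37759 = 53·712 + 23
59: 37759 = 59·639 + 58
61: 37759 = 61·619

61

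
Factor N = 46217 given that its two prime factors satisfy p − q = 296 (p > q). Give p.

409

Since p = q + 296, we have 46217 = q(q + 296), so q² + 296q − 46217 = 0.
Discriminant: 296² + 4·46217 = 87616 + 184868 = 272484; √272484 = 522.
q = (−296 + 522)/2 = 113, and p = q + 296 = 409.
Check: 113 · 409 = 46217.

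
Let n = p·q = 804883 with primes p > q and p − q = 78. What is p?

Since p = q + 78, we have 804883 = q(q + 78), so q² + 78q − 804883 = 0.
Discriminant: 78² + 4·804883 = 6084 + 3219532 = 3225616; √3225616 = 1796.
q = (−78 + 1796)/2 = 859, and p = q + 78 = 937.
Check: 859 · 937 = 804883.

937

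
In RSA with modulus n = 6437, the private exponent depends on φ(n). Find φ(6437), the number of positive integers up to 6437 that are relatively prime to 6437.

6240

Factor: 6437 = 41 · 157.
φ(6437) = (41−1) · (157−1) = 40 · 156 = 6240.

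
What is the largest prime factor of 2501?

61

2501 = 41 · 61
61 is prime.
So 2501 = 41 · 61; the largest prime factor is 61.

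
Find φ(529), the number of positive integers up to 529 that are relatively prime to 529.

Factor: 529 = 23^2.
φ(529) = 23^1·(23−1) = 506.

506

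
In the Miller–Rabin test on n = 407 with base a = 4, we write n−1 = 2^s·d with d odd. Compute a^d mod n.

407 − 1 = 406 = 2^1 · 203, so d = 203.
4^1 ≡ 4 (mod 407)
4^2 ≡ 4^2 = 16 ≡ 16 (mod 407)
4^4 ≡ 16^2 = 256 ≡ 256 (mod 407)
4^8 ≡ 256^2 = 65536 ≡ 9 (mod 407)
4^16 ≡ 9^2 = 81 ≡ 81 (mod 407)
4^32 ≡ 81^2 = 6561 ≡ 49 (mod 407)
4^64 ≡ 49^2 = 2401 ≡ 366 (mod 407)
4^128 ≡ 366^2 = 133956 ≡ 53 (mod 407)
203 = 128 + 64 + 8 + 2 + 1 in binary powers of 2.
So 4^203 ≡ 53 · 366 · 9 · 16 · 4 ≡ 284 (mod 407).
Squaring chain: 284; never reaches −1, so base 4 is a Miller–Rabin witness that 407 is composite.

284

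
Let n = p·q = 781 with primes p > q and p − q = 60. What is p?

71

Since p = q + 60, we have 781 = q(q + 60), so q² + 60q − 781 = 0.
Discriminant: 60² + 4·781 = 3600 + 3124 = 6724; √6724 = 82.
q = (−60 + 82)/2 = 11, and p = q + 60 = 71.
Check: 11 · 71 = 781.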